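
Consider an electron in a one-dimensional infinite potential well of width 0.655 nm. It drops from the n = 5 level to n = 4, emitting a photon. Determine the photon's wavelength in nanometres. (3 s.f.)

E_1 = h²/(8m_eL²) = 1.404×10^-19 J, so ΔE = (5² − 4²)E_1 = 1.264×10^-18 J.
λ = hc/ΔE = (6.626×10^-34·2.998×10^8)/1.264×10^-18 = 1.57×10^-7 m = 157 nm.

λ = 157 nm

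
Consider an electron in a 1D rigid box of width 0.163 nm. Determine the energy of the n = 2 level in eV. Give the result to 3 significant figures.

E_2 = 56.6 eV

For an infinite well E_n = n²h²/(8m_eL²), so E_1 = h²/(8m_eL²) = (6.626×10^-34)²/(8·9.109×10^-31·(1.63×10^-10 m)²) = 2.268×10^-18 J.
Then E_2 = 2²·E_1 = 4·2.268×10^-18 J = 9.072×10^-18 J.
Converting, E_2 = 9.072×10^-18 J / (1.602×10^-19 J/eV) = 56.6 eV.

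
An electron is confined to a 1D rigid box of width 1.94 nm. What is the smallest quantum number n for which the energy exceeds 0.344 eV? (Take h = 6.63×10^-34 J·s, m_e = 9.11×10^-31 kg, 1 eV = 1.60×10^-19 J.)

E_1 = h²/(8m_eL²) = 1.603×10^-20 J = 0.1002 eV.
Need n² > 0.344/0.1002 = 3.433, i.e. n > 1.853.
The smallest integer satisfying this is n = 2.

n = 2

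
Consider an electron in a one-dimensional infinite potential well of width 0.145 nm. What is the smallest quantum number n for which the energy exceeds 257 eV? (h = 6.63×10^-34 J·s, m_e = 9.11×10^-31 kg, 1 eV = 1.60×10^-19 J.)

n = 4

E_1 = h²/(8m_eL²) = 2.869×10^-18 J = 17.93 eV.
Need n² > 257/17.93 = 14.33, i.e. n > 3.785.
The smallest integer satisfying this is n = 4.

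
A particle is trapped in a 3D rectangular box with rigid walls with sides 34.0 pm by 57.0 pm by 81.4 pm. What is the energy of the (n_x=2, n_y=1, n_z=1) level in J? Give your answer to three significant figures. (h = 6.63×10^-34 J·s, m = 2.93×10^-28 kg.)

E = 7.35×10^-19 J

For a 3D rectangular well E = (h²/8m)·Σ n_i²/L_i² = (6.63×10^-34)²/(8·2.93×10^-28) · [2²/(34.0 pm)² + 1²/(57.0 pm)² + 1²/(81.4 pm)²].
Evaluating gives E = 7.35×10^-19 J.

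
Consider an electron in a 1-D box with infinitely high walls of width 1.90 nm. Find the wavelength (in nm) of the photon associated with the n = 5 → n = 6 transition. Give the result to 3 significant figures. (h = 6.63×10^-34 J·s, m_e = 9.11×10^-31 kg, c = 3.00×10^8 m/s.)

E_1 = h²/(8m_eL²) = 1.671×10^-20 J, so ΔE = (6² − 5²)E_1 = 1.838×10^-19 J.
λ = hc/ΔE = (6.63×10^-34·3.00×10^8)/1.838×10^-19 = 1.08×10^-6 m = 1.08×10^3 nm.

λ = 1.08×10^3 nm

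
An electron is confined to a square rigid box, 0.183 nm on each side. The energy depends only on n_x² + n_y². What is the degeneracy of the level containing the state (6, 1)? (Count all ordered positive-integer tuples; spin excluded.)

The level has n_x² + n_y² = 37. The ordered positive-integer solutions are (1, 6), (6, 1).
That gives 2 states.

degeneracy = 2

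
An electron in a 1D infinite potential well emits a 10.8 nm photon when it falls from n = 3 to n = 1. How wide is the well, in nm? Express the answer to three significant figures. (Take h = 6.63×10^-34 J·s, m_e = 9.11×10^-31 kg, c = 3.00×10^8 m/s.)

L = 0.162 nm

The photon carries ΔE = hc/λ = 6.63×10^-34·3.00×10^8/1.08×10^-8 m = 1.842×10^-17 J.
Since ΔE = (3² − 1²)E_1, E_1 = 2.302×10^-18 J, and L = h/√(8m_eE_1) = 1.62×10^-10 m = 0.162 nm.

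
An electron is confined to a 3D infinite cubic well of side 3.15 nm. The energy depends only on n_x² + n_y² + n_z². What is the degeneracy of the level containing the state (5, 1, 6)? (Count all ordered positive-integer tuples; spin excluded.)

The level has n_x² + n_y² + n_z² = 62. The ordered positive-integer solutions are (1, 5, 6), (1, 6, 5), (2, 3, 7), (2, 7, 3), (3, 2, 7), (3, 7, 2), (5, 1, 6), (5, 6, 1), (6, 1, 5), (6, 5, 1), (7, 2, 3), (7, 3, 2).
That gives 12 states.

degeneracy = 12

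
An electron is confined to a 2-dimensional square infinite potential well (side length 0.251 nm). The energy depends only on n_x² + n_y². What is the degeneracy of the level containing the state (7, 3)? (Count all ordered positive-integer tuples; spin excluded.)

The level has n_x² + n_y² = 58. The ordered positive-integer solutions are (3, 7), (7, 3).
That gives 2 states.

degeneracy = 2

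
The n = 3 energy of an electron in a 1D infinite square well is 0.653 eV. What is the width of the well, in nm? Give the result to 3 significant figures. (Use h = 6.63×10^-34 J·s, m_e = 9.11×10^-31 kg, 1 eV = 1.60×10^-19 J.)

L = 2.28 nm

From E_n = n²h²/(8m_eL²), L = n·h/√(8m_eE_n).
E_3 = 0.653 eV = 1.045×10^-19 J, so L = 3·6.63×10^-34/√(8·9.11×10^-31·1.045×10^-19) = 2.28×10^-9 m = 2.28 nm.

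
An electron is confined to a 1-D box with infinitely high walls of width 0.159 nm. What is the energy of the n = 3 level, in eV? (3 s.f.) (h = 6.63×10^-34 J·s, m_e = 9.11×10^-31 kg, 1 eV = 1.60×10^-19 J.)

E_3 = 134 eV

For an infinite well E_n = n²h²/(8m_eL²), so E_1 = h²/(8m_eL²) = (6.63×10^-34)²/(8·9.11×10^-31·(1.59×10^-10 m)²) = 2.386×10^-18 J.
Then E_3 = 3²·E_1 = 9·2.386×10^-18 J = 2.147×10^-17 J.
Converting, E_3 = 2.147×10^-17 J / (1.60×10^-19 J/eV) = 134 eV.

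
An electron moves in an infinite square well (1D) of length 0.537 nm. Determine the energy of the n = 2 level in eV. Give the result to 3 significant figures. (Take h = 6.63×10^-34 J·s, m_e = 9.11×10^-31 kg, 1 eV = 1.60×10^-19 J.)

E_2 = 5.23 eV

For an infinite well E_n = n²h²/(8m_eL²), so E_1 = h²/(8m_eL²) = (6.63×10^-34)²/(8·9.11×10^-31·(5.37×10^-10 m)²) = 2.092×10^-19 J.
Then E_2 = 2²·E_1 = 4·2.092×10^-19 J = 8.368×10^-19 J.
Converting, E_2 = 8.368×10^-19 J / (1.60×10^-19 J/eV) = 5.23 eV.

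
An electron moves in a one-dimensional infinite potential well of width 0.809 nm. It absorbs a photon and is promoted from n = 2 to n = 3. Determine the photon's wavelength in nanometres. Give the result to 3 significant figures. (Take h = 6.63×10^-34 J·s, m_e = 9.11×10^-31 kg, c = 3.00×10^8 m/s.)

E_1 = h²/(8m_eL²) = 9.216×10^-20 J, so ΔE = (3² − 2²)E_1 = 4.608×10^-19 J.
λ = hc/ΔE = (6.63×10^-34·3.00×10^8)/4.608×10^-19 = 4.32×10^-7 m = 432 nm.

λ = 432 nm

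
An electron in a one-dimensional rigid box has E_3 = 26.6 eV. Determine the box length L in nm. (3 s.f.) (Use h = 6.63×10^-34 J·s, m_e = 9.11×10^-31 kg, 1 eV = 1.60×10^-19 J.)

From E_n = n²h²/(8m_eL²), L = n·h/√(8m_eE_n).
E_3 = 26.6 eV = 4.256×10^-18 J, so L = 3·6.63×10^-34/√(8·9.11×10^-31·4.256×10^-18) = 3.57×10^-10 m = 0.357 nm.

L = 0.357 nm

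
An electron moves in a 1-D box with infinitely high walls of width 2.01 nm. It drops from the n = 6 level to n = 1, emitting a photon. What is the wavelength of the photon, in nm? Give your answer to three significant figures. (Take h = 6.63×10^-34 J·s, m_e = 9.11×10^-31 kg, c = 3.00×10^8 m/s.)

E_1 = h²/(8m_eL²) = 1.493×10^-20 J, so ΔE = (6² − 1²)E_1 = 5.225×10^-19 J.
λ = hc/ΔE = (6.63×10^-34·3.00×10^8)/5.225×10^-19 = 3.81×10^-7 m = 381 nm.

λ = 381 nm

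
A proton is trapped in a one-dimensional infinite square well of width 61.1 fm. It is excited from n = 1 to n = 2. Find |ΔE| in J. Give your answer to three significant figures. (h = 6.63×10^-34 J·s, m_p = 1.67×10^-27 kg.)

|ΔE| = 2.64×10^-14 J

E_1 = h²/(8m_pL²) = 8.813×10^-15 J.
|ΔE| = |1² − 2²|·E_1 = 3·8.813×10^-15 J = 2.64×10^-14 J.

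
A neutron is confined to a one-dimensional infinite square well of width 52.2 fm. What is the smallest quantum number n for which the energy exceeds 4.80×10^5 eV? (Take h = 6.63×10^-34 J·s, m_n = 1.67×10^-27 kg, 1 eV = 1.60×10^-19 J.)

E_1 = h²/(8m_nL²) = 1.207×10^-14 J = 7.544×10^4 eV.
Need n² > 4.80×10^5/7.544×10^4 = 6.363, i.e. n > 2.522.
The smallest integer satisfying this is n = 3.

n = 3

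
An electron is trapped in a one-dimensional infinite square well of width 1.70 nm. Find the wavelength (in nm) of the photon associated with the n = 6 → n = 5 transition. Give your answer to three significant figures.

λ = 866 nm

E_1 = h²/(8m_eL²) = 2.085×10^-20 J, so ΔE = (6² − 5²)E_1 = 2.294×10^-19 J.
λ = hc/ΔE = (6.626×10^-34·2.998×10^8)/2.294×10^-19 = 8.66×10^-7 m = 866 nm.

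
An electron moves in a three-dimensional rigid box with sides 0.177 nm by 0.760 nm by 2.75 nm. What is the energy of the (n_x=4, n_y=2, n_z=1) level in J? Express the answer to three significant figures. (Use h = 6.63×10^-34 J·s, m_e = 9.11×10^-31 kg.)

E = 3.12×10^-17 J

For a 3D rectangular well E = (h²/8m_e)·Σ n_i²/L_i² = (6.63×10^-34)²/(8·9.11×10^-31) · [4²/(0.177 nm)² + 2²/(0.760 nm)² + 1²/(2.75 nm)²].
Evaluating gives E = 3.12×10^-17 J.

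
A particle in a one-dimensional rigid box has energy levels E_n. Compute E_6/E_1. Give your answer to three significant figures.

E_n ∝ n², so E_6/E_1 = 6²/1² = 36/1 = 36.0.

36.0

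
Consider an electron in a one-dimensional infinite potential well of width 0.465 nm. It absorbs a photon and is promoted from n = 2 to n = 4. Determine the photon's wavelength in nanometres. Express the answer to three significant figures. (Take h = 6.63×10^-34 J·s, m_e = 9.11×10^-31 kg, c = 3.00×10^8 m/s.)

λ = 59.4 nm

E_1 = h²/(8m_eL²) = 2.789×10^-19 J, so ΔE = (4² − 2²)E_1 = 3.347×10^-18 J.
λ = hc/ΔE = (6.63×10^-34·3.00×10^8)/3.347×10^-18 = 5.94×10^-8 m = 59.4 nm.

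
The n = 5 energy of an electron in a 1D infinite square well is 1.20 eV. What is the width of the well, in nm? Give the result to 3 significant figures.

L = 2.80 nm

From E_n = n²h²/(8m_eL²), L = n·h/√(8m_eE_n).
E_5 = 1.20 eV = 1.922×10^-19 J, so L = 5·6.626×10^-34/√(8·9.109×10^-31·1.922×10^-19) = 2.80×10^-9 m = 2.80 nm.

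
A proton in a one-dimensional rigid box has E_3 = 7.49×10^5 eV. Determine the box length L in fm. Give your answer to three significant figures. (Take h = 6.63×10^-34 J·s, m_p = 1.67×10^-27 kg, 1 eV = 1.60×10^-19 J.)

From E_n = n²h²/(8m_pL²), L = n·h/√(8m_pE_n).
E_3 = 7.49×10^5 eV = 1.198×10^-13 J, so L = 3·6.63×10^-34/√(8·1.67×10^-27·1.198×10^-13) = 4.97×10^-14 m = 49.7 fm.

L = 49.7 fm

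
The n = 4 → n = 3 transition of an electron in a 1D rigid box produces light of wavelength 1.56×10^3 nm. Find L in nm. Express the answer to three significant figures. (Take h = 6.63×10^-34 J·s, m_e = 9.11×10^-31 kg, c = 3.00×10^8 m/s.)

L = 1.82 nm

The photon carries ΔE = hc/λ = 6.63×10^-34·3.00×10^8/1.56×10^-6 m = 1.275×10^-19 J.
Since ΔE = (4² − 3²)E_1, E_1 = 1.821×10^-20 J, and L = h/√(8m_eE_1) = 1.82×10^-9 m = 1.82 nm.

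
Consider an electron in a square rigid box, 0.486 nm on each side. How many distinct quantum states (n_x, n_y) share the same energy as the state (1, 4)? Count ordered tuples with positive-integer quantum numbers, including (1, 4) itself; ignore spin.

degeneracy = 2

The level has n_x² + n_y² = 17. The ordered positive-integer solutions are (1, 4), (4, 1).
That gives 2 states.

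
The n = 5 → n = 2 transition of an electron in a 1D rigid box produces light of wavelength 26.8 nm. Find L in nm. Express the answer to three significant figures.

L = 0.413 nm

The photon carries ΔE = hc/λ = 6.626×10^-34·2.998×10^8/2.68×10^-8 m = 7.412×10^-18 J.
Since ΔE = (5² − 2²)E_1, E_1 = 3.530×10^-19 J, and L = h/√(8m_eE_1) = 4.13×10^-10 m = 0.413 nm.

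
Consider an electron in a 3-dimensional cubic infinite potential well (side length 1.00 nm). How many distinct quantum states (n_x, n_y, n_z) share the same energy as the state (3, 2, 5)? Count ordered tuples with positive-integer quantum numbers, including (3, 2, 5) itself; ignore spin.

The level has n_x² + n_y² + n_z² = 38. The ordered positive-integer solutions are (1, 1, 6), (1, 6, 1), (2, 3, 5), (2, 5, 3), (3, 2, 5), (3, 5, 2), (5, 2, 3), (5, 3, 2), (6, 1, 1).
That gives 9 states.

degeneracy = 9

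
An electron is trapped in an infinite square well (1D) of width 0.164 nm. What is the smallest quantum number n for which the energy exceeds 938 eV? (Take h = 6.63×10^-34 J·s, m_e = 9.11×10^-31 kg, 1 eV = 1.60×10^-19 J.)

E_1 = h²/(8m_eL²) = 2.242×10^-18 J = 14.01 eV.
Need n² > 938/14.01 = 66.95, i.e. n > 8.182.
The smallest integer satisfying this is n = 9.

n = 9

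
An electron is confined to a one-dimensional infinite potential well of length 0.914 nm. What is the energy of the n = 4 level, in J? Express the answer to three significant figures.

For an infinite well E_n = n²h²/(8m_eL²), so E_1 = h²/(8m_eL²) = (6.626×10^-34)²/(8·9.109×10^-31·(9.14×10^-10 m)²) = 7.212×10^-20 J.
Then E_4 = 4²·E_1 = 16·7.212×10^-20 J = 1.15×10^-18 J.

E_4 = 1.15×10^-18 J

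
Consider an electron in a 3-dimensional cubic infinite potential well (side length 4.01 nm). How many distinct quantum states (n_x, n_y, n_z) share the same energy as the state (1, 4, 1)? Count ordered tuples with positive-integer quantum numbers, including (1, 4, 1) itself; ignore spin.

The level has n_x² + n_y² + n_z² = 18. The ordered positive-integer solutions are (1, 1, 4), (1, 4, 1), (4, 1, 1).
That gives 3 states.

degeneracy = 3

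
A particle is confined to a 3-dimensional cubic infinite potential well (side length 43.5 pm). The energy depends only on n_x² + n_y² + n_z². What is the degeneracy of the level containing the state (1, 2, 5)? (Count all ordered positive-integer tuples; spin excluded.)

degeneracy = 6

The level has n_x² + n_y² + n_z² = 30. The ordered positive-integer solutions are (1, 2, 5), (1, 5, 2), (2, 1, 5), (2, 5, 1), (5, 1, 2), (5, 2, 1).
That gives 6 states.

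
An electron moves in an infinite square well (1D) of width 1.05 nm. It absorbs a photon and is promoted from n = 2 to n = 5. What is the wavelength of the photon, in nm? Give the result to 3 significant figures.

E_1 = h²/(8m_eL²) = 5.465×10^-20 J, so ΔE = (5² − 2²)E_1 = 1.148×10^-18 J.
λ = hc/ΔE = (6.626×10^-34·2.998×10^8)/1.148×10^-18 = 1.73×10^-7 m = 173 nm.

λ = 173 nm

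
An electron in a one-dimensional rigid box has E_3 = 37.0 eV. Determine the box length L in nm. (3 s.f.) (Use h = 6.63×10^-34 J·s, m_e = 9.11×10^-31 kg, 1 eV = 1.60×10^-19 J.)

L = 0.303 nm

From E_n = n²h²/(8m_eL²), L = n·h/√(8m_eE_n).
E_3 = 37.0 eV = 5.920×10^-18 J, so L = 3·6.63×10^-34/√(8·9.11×10^-31·5.920×10^-18) = 3.03×10^-10 m = 0.303 nm.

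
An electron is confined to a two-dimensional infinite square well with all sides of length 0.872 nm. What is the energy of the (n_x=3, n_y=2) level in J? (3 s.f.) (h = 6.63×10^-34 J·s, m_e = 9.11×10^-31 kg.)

E = 1.03×10^-18 J

For a 2D rectangular well E = (h²/8m_e)·Σ n_i²/L_i² = (6.63×10^-34)²/(8·9.11×10^-31) · [3²/(0.872 nm)² + 2²/(0.872 nm)²].
Evaluating gives E = 1.03×10^-18 J.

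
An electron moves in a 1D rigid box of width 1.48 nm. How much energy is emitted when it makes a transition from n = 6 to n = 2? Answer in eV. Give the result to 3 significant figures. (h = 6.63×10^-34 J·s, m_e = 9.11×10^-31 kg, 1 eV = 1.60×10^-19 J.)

|ΔE| = 5.51 eV

E_1 = h²/(8m_eL²) = 2.754×10^-20 J.
|ΔE| = |6² − 2²|·E_1 = 32·2.754×10^-20 J = 8.813×10^-19 J = 5.51 eV.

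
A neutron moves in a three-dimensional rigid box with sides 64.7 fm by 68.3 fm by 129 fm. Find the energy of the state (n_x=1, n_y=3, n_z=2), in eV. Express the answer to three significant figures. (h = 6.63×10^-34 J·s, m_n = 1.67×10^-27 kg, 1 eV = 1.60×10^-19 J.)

E = 4.95×10^5 eV

For a 3D rectangular well E = (h²/8m_n)·Σ n_i²/L_i² = (6.63×10^-34)²/(8·1.67×10^-27) · [1²/(64.7 fm)² + 3²/(68.3 fm)² + 2²/(129 fm)²].
Evaluating gives E = 7.925×10^-14 J = 4.95×10^5 eV.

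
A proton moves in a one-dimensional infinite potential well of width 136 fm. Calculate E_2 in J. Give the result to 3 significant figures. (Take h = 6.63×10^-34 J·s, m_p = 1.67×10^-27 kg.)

For an infinite well E_n = n²h²/(8m_pL²), so E_1 = h²/(8m_pL²) = (6.63×10^-34)²/(8·1.67×10^-27·(1.36×10^-13 m)²) = 1.779×10^-15 J.
Then E_2 = 2²·E_1 = 4·1.779×10^-15 J = 7.12×10^-15 J.

E_2 = 7.12×10^-15 J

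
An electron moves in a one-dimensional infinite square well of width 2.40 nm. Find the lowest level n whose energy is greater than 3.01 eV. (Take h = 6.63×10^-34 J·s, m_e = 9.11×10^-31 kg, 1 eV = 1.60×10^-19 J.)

n = 7

E_1 = h²/(8m_eL²) = 1.047×10^-20 J = 0.06544 eV.
Need n² > 3.01/0.06544 = 46.00, i.e. n > 6.782.
The smallest integer satisfying this is n = 7.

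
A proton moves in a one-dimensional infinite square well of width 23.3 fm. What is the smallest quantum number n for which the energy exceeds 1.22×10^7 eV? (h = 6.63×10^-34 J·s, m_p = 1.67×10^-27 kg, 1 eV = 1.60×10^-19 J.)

n = 6

E_1 = h²/(8m_pL²) = 6.061×10^-14 J = 3.788×10^5 eV.
Need n² > 1.22×10^7/3.788×10^5 = 32.21, i.e. n > 5.675.
The smallest integer satisfying this is n = 6.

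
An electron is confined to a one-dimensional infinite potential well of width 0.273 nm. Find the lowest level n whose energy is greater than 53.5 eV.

E_1 = h²/(8m_eL²) = 8.084×10^-19 J = 5.046 eV.
Need n² > 53.5/5.046 = 10.60, i.e. n > 3.256.
The smallest integer satisfying this is n = 4.

n = 4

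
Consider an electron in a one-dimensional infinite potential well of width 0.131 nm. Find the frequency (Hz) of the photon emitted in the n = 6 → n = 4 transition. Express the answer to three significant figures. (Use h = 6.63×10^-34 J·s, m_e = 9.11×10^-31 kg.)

f = 1.06×10^17 Hz

E_1 = h²/(8m_eL²) = 3.515×10^-18 J and ΔE = (6² − 4²)E_1 = 7.030×10^-17 J.
f = ΔE/h = 7.030×10^-17/6.63×10^-34 = 1.06×10^17 Hz.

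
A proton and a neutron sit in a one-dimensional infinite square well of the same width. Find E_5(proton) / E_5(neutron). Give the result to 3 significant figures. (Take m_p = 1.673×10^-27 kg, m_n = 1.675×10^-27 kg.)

E_n ∝ 1/m at fixed n and L, so the ratio is m_n/m_p = 1.675×10^-27/1.673×10^-27 = 1.00.

1.00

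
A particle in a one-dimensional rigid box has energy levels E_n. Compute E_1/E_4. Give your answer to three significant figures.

0.0625

E_n ∝ n², so E_1/E_4 = 1²/4² = 1/16 = 0.0625.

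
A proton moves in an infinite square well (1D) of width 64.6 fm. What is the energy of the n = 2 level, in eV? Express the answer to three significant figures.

For an infinite well E_n = n²h²/(8m_pL²), so E_1 = h²/(8m_pL²) = (6.626×10^-34)²/(8·1.673×10^-27·(6.46×10^-14 m)²) = 7.861×10^-15 J.
Then E_2 = 2²·E_1 = 4·7.861×10^-15 J = 3.144×10^-14 J.
Converting, E_2 = 3.144×10^-14 J / (1.602×10^-19 J/eV) = 1.96×10^5 eV.

E_2 = 1.96×10^5 eV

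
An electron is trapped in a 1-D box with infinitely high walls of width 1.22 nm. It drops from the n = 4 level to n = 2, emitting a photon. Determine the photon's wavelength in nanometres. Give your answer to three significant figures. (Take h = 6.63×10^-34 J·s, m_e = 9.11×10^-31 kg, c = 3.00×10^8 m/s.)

E_1 = h²/(8m_eL²) = 4.052×10^-20 J, so ΔE = (4² − 2²)E_1 = 4.862×10^-19 J.
λ = hc/ΔE = (6.63×10^-34·3.00×10^8)/4.862×10^-19 = 4.09×10^-7 m = 409 nm.

λ = 409 nm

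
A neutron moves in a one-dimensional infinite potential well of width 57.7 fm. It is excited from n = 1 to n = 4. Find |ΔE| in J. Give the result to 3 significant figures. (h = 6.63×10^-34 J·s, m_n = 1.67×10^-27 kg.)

E_1 = h²/(8m_nL²) = 9.883×10^-15 J.
|ΔE| = |1² − 4²|·E_1 = 15·9.883×10^-15 J = 1.48×10^-13 J.

|ΔE| = 1.48×10^-13 J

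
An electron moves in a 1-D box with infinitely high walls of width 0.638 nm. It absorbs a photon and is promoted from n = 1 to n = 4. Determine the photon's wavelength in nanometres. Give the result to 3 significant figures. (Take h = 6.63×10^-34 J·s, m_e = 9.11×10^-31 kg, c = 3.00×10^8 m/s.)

E_1 = h²/(8m_eL²) = 1.482×10^-19 J, so ΔE = (4² − 1²)E_1 = 2.223×10^-18 J.
λ = hc/ΔE = (6.63×10^-34·3.00×10^8)/2.223×10^-18 = 8.95×10^-8 m = 89.5 nm.

λ = 89.5 nm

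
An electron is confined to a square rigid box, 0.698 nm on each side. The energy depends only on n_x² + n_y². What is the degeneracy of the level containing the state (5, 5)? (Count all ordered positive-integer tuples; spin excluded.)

degeneracy = 3

The level has n_x² + n_y² = 50. The ordered positive-integer solutions are (1, 7), (5, 5), (7, 1).
That gives 3 states.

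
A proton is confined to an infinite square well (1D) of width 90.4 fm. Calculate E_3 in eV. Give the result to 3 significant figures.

E_3 = 2.26×10^5 eV

For an infinite well E_n = n²h²/(8m_pL²), so E_1 = h²/(8m_pL²) = (6.626×10^-34)²/(8·1.673×10^-27·(9.04×10^-14 m)²) = 4.014×10^-15 J.
Then E_3 = 3²·E_1 = 9·4.014×10^-15 J = 3.613×10^-14 J.
Converting, E_3 = 3.613×10^-14 J / (1.602×10^-19 J/eV) = 2.26×10^5 eV.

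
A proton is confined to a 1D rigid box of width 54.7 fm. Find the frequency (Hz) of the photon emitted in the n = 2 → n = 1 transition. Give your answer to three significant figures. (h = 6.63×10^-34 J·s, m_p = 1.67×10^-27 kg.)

E_1 = h²/(8m_pL²) = 1.100×10^-14 J and ΔE = (2² − 1²)E_1 = 3.300×10^-14 J.
f = ΔE/h = 3.300×10^-14/6.63×10^-34 = 4.98×10^19 Hz.

f = 4.98×10^19 Hz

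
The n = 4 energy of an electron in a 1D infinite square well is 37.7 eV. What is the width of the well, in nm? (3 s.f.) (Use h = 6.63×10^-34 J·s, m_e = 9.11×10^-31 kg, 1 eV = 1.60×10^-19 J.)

L = 0.400 nm

From E_n = n²h²/(8m_eL²), L = n·h/√(8m_eE_n).
E_4 = 37.7 eV = 6.032×10^-18 J, so L = 4·6.63×10^-34/√(8·9.11×10^-31·6.032×10^-18) = 4.00×10^-10 m = 0.400 nm.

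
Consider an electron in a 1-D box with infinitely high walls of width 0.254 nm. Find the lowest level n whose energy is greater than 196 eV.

n = 6

E_1 = h²/(8m_eL²) = 9.338×10^-19 J = 5.829 eV.
Need n² > 196/5.829 = 33.62, i.e. n > 5.798.
The smallest integer satisfying this is n = 6.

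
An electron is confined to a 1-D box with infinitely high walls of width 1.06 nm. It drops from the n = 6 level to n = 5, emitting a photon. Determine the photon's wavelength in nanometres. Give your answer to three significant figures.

E_1 = h²/(8m_eL²) = 5.362×10^-20 J, so ΔE = (6² − 5²)E_1 = 5.898×10^-19 J.
λ = hc/ΔE = (6.626×10^-34·2.998×10^8)/5.898×10^-19 = 3.37×10^-7 m = 337 nm.

λ = 337 nm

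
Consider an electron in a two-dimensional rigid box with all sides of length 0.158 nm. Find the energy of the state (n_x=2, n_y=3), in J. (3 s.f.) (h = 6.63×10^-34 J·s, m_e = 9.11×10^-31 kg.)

For a 2D rectangular well E = (h²/8m_e)·Σ n_i²/L_i² = (6.63×10^-34)²/(8·9.11×10^-31) · [2²/(0.158 nm)² + 3²/(0.158 nm)²].
Evaluating gives E = 3.14×10^-17 J.

E = 3.14×10^-17 J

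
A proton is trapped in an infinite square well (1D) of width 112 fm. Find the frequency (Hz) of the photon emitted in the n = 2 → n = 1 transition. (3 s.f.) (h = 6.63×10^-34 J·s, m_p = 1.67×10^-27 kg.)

E_1 = h²/(8m_pL²) = 2.623×10^-15 J and ΔE = (2² − 1²)E_1 = 7.869×10^-15 J.
f = ΔE/h = 7.869×10^-15/6.63×10^-34 = 1.19×10^19 Hz.

f = 1.19×10^19 Hz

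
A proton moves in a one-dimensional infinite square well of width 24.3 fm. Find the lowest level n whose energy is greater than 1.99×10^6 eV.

n = 3

E_1 = h²/(8m_pL²) = 5.555×10^-14 J = 3.468×10^5 eV.
Need n² > 1.99×10^6/3.468×10^5 = 5.738, i.e. n > 2.395.
The smallest integer satisfying this is n = 3.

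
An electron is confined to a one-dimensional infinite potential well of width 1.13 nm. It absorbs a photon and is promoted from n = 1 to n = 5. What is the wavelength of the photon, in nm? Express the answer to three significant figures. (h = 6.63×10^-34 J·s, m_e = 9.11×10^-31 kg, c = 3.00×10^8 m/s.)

E_1 = h²/(8m_eL²) = 4.723×10^-20 J, so ΔE = (5² − 1²)E_1 = 1.134×10^-18 J.
λ = hc/ΔE = (6.63×10^-34·3.00×10^8)/1.134×10^-18 = 1.75×10^-7 m = 175 nm.

λ = 175 nm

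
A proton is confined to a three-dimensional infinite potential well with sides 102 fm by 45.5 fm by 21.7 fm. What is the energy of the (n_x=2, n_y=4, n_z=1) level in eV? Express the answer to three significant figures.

For a 3D rectangular well E = (h²/8m_p)·Σ n_i²/L_i² = (6.626×10^-34)²/(8·1.673×10^-27) · [2²/(102 fm)² + 4²/(45.5 fm)² + 1²/(21.7 fm)²].
Evaluating gives E = 3.358×10^-13 J = 2.10×10^6 eV.

E = 2.10×10^6 eV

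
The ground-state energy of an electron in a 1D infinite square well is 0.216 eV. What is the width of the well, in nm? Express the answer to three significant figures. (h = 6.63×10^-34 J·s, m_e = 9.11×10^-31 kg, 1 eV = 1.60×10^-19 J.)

L = 1.32 nm

From E_n = n²h²/(8m_eL²), L = n·h/√(8m_eE_n).
E_1 = 0.216 eV = 3.456×10^-20 J, so L = 1·6.63×10^-34/√(8·9.11×10^-31·3.456×10^-20) = 1.32×10^-9 m = 1.32 nm.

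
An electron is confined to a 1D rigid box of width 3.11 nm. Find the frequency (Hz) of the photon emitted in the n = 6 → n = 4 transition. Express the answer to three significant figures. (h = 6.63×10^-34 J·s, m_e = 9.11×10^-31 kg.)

E_1 = h²/(8m_eL²) = 6.236×10^-21 J and ΔE = (6² − 4²)E_1 = 1.247×10^-19 J.
f = ΔE/h = 1.247×10^-19/6.63×10^-34 = 1.88×10^14 Hz.

f = 1.88×10^14 Hz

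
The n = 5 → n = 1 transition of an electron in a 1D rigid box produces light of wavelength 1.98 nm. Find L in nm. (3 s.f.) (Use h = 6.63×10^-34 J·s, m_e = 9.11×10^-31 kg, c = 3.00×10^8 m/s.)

L = 0.120 nm

The photon carries ΔE = hc/λ = 6.63×10^-34·3.00×10^8/1.98×10^-9 m = 1.005×10^-16 J.
Since ΔE = (5² − 1²)E_1, E_1 = 4.188×10^-18 J, and L = h/√(8m_eE_1) = 1.20×10^-10 m = 0.120 nm.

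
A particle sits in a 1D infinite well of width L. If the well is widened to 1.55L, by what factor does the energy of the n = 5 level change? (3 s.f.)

E_n ∝ 1/L², so the energy scales by 1/1.55² = 0.416.

0.416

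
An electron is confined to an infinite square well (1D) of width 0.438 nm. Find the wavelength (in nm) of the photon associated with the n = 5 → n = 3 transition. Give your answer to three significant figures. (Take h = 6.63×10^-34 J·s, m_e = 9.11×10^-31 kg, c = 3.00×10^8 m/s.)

E_1 = h²/(8m_eL²) = 3.144×10^-19 J, so ΔE = (5² − 3²)E_1 = 5.030×10^-18 J.
λ = hc/ΔE = (6.63×10^-34·3.00×10^8)/5.030×10^-18 = 3.95×10^-8 m = 39.5 nm.

λ = 39.5 nm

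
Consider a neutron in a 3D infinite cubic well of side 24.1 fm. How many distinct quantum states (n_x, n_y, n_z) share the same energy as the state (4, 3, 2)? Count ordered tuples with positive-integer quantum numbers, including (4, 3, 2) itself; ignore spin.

degeneracy = 6

The level has n_x² + n_y² + n_z² = 29. The ordered positive-integer solutions are (2, 3, 4), (2, 4, 3), (3, 2, 4), (3, 4, 2), (4, 2, 3), (4, 3, 2).
That gives 6 states.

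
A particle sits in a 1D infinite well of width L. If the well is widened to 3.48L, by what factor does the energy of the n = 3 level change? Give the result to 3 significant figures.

E_n ∝ 1/L², so the energy scales by 1/3.48² = 0.0826.

0.0826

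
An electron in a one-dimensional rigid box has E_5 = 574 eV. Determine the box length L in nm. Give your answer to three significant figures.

L = 0.128 nm

From E_n = n²h²/(8m_eL²), L = n·h/√(8m_eE_n).
E_5 = 574 eV = 9.195×10^-17 J, so L = 5·6.626×10^-34/√(8·9.109×10^-31·9.195×10^-17) = 1.28×10^-10 m = 0.128 nm.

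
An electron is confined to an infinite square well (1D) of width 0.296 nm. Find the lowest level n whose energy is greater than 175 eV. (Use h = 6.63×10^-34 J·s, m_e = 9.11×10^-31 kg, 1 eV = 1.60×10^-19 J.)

n = 7

E_1 = h²/(8m_eL²) = 6.884×10^-19 J = 4.303 eV.
Need n² > 175/4.303 = 40.67, i.e. n > 6.377.
The smallest integer satisfying this is n = 7.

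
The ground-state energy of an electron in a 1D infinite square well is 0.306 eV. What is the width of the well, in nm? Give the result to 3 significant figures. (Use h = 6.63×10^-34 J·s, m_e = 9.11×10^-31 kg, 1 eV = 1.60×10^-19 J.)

From E_n = n²h²/(8m_eL²), L = n·h/√(8m_eE_n).
E_1 = 0.306 eV = 4.896×10^-20 J, so L = 1·6.63×10^-34/√(8·9.11×10^-31·4.896×10^-20) = 1.11×10^-9 m = 1.11 nm.

L = 1.11 nm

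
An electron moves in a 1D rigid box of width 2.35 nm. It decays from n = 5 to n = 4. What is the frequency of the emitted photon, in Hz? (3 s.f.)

f = 1.48×10^14 Hz

E_1 = h²/(8m_eL²) = 1.091×10^-20 J and ΔE = (5² − 4²)E_1 = 9.819×10^-20 J.
f = ΔE/h = 9.819×10^-20/6.626×10^-34 = 1.48×10^14 Hz.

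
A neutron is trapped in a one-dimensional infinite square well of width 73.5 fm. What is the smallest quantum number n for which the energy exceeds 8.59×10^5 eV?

n = 5

E_1 = h²/(8m_nL²) = 6.065×10^-15 J = 3.786×10^4 eV.
Need n² > 8.59×10^5/3.786×10^4 = 22.69, i.e. n > 4.763.
The smallest integer satisfying this is n = 5.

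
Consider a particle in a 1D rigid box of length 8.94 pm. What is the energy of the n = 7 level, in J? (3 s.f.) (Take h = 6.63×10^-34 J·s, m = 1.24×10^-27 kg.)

For an infinite well E_n = n²h²/(8mL²), so E_1 = h²/(8mL²) = (6.63×10^-34)²/(8·1.24×10^-27·(8.94×10^-12 m)²) = 5.544×10^-19 J.
Then E_7 = 7²·E_1 = 49·5.544×10^-19 J = 2.72×10^-17 J.

E_7 = 2.72×10^-17 J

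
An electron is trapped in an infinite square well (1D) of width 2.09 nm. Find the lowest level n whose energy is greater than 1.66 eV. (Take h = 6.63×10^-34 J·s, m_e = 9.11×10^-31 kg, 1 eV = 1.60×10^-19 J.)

E_1 = h²/(8m_eL²) = 1.381×10^-20 J = 0.08631 eV.
Need n² > 1.66/0.08631 = 19.23, i.e. n > 4.385.
The smallest integer satisfying this is n = 5.

n = 5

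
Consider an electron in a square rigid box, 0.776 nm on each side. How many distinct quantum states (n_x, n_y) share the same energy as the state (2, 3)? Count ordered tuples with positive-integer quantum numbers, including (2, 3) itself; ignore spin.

The level has n_x² + n_y² = 13. The ordered positive-integer solutions are (2, 3), (3, 2).
That gives 2 states.

degeneracy = 2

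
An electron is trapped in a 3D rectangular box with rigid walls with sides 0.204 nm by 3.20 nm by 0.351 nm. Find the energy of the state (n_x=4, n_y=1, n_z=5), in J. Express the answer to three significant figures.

E = 3.54×10^-17 J

For a 3D rectangular well E = (h²/8m_e)·Σ n_i²/L_i² = (6.626×10^-34)²/(8·9.109×10^-31) · [4²/(0.204 nm)² + 1²/(3.20 nm)² + 5²/(0.351 nm)²].
Evaluating gives E = 3.54×10^-17 J.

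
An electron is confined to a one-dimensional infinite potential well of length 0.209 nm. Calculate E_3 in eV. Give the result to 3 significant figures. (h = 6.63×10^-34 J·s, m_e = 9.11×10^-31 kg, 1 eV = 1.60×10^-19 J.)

E_3 = 77.7 eV

For an infinite well E_n = n²h²/(8m_eL²), so E_1 = h²/(8m_eL²) = (6.63×10^-34)²/(8·9.11×10^-31·(2.09×10^-10 m)²) = 1.381×10^-18 J.
Then E_3 = 3²·E_1 = 9·1.381×10^-18 J = 1.243×10^-17 J.
Converting, E_3 = 1.243×10^-17 J / (1.60×10^-19 J/eV) = 77.7 eV.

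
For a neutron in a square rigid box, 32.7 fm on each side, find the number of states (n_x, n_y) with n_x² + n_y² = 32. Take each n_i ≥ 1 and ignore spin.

The level has n_x² + n_y² = 32. The ordered positive-integer solutions are (4, 4).
That gives 1 state.

degeneracy = 1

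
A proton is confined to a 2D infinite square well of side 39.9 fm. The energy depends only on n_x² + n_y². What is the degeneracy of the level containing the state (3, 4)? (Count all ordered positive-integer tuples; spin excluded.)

degeneracy = 2

The level has n_x² + n_y² = 25. The ordered positive-integer solutions are (3, 4), (4, 3).
That gives 2 states.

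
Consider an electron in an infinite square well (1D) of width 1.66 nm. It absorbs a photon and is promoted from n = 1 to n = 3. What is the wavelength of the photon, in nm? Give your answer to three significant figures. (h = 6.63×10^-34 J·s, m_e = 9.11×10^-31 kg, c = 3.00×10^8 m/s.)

λ = 1.14×10^3 nm

E_1 = h²/(8m_eL²) = 2.189×10^-20 J, so ΔE = (3² − 1²)E_1 = 1.751×10^-19 J.
λ = hc/ΔE = (6.63×10^-34·3.00×10^8)/1.751×10^-19 = 1.14×10^-6 m = 1.14×10^3 nm.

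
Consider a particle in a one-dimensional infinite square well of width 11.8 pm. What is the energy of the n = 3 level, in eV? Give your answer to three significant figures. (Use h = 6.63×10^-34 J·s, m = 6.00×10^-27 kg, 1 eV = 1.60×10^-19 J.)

For an infinite well E_n = n²h²/(8mL²), so E_1 = h²/(8mL²) = (6.63×10^-34)²/(8·6.00×10^-27·(1.18×10^-11 m)²) = 6.577×10^-20 J.
Then E_3 = 3²·E_1 = 9·6.577×10^-20 J = 5.919×10^-19 J.
Converting, E_3 = 5.919×10^-19 J / (1.60×10^-19 J/eV) = 3.70 eV.

E_3 = 3.70 eV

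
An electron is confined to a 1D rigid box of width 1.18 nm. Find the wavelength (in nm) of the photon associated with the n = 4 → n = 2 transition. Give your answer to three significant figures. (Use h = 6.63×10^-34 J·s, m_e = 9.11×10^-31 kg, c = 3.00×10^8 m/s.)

λ = 383 nm

E_1 = h²/(8m_eL²) = 4.332×10^-20 J, so ΔE = (4² − 2²)E_1 = 5.198×10^-19 J.
λ = hc/ΔE = (6.63×10^-34·3.00×10^8)/5.198×10^-19 = 3.83×10^-7 m = 383 nm.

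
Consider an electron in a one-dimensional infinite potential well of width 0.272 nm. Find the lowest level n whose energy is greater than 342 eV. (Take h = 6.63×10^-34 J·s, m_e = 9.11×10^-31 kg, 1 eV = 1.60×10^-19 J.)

E_1 = h²/(8m_eL²) = 8.152×10^-19 J = 5.095 eV.
Need n² > 342/5.095 = 67.12, i.e. n > 8.193.
The smallest integer satisfying this is n = 9.

n = 9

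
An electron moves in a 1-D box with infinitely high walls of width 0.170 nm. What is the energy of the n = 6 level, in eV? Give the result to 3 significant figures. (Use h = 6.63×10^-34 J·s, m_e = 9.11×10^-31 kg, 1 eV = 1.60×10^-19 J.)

For an infinite well E_n = n²h²/(8m_eL²), so E_1 = h²/(8m_eL²) = (6.63×10^-34)²/(8·9.11×10^-31·(1.70×10^-10 m)²) = 2.087×10^-18 J.
Then E_6 = 6²·E_1 = 36·2.087×10^-18 J = 7.513×10^-17 J.
Converting, E_6 = 7.513×10^-17 J / (1.60×10^-19 J/eV) = 470 eV.

E_6 = 470 eV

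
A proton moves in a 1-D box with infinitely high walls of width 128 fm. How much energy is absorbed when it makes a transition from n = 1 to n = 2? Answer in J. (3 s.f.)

E_1 = h²/(8m_pL²) = 2.002×10^-15 J.
|ΔE| = |1² − 2²|·E_1 = 3·2.002×10^-15 J = 6.01×10^-15 J.

|ΔE| = 6.01×10^-15 J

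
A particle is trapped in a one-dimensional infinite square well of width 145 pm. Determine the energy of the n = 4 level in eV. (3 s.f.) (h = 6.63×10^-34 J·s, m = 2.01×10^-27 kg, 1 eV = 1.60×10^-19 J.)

E_4 = 0.130 eV

For an infinite well E_n = n²h²/(8mL²), so E_1 = h²/(8mL²) = (6.63×10^-34)²/(8·2.01×10^-27·(1.45×10^-10 m)²) = 1.300×10^-21 J.
Then E_4 = 4²·E_1 = 16·1.300×10^-21 J = 2.080×10^-20 J.
Converting, E_4 = 2.080×10^-20 J / (1.60×10^-19 J/eV) = 0.130 eV.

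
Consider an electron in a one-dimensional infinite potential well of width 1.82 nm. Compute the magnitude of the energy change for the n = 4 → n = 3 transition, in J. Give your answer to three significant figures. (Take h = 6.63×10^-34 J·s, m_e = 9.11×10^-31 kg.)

|ΔE| = 1.27×10^-19 J

E_1 = h²/(8m_eL²) = 1.821×10^-20 J.
|ΔE| = |4² − 3²|·E_1 = 7·1.821×10^-20 J = 1.27×10^-19 J.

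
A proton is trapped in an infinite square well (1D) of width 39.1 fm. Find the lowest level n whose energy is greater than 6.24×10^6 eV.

E_1 = h²/(8m_pL²) = 2.146×10^-14 J = 1.340×10^5 eV.
Need n² > 6.24×10^6/1.340×10^5 = 46.57, i.e. n > 6.824.
The smallest integer satisfying this is n = 7.

n = 7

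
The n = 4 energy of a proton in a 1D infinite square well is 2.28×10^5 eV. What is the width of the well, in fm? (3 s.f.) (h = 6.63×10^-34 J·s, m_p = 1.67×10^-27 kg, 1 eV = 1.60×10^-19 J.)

From E_n = n²h²/(8m_pL²), L = n·h/√(8m_pE_n).
E_4 = 2.28×10^5 eV = 3.648×10^-14 J, so L = 4·6.63×10^-34/√(8·1.67×10^-27·3.648×10^-14) = 1.20×10^-13 m = 120 fm.

L = 120 fm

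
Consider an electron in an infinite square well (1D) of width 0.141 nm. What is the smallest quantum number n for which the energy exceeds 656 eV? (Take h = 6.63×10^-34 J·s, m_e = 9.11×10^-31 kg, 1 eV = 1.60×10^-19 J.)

E_1 = h²/(8m_eL²) = 3.034×10^-18 J = 18.96 eV.
Need n² > 656/18.96 = 34.60, i.e. n > 5.882.
The smallest integer satisfying this is n = 6.

n = 6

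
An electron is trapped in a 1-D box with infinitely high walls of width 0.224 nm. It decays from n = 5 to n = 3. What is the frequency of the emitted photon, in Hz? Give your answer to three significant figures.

f = 2.90×10^16 Hz

E_1 = h²/(8m_eL²) = 1.201×10^-18 J and ΔE = (5² − 3²)E_1 = 1.922×10^-17 J.
f = ΔE/h = 1.922×10^-17/6.626×10^-34 = 2.90×10^16 Hz.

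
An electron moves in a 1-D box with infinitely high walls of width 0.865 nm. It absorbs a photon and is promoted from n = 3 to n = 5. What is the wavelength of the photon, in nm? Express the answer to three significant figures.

E_1 = h²/(8m_eL²) = 8.052×10^-20 J, so ΔE = (5² − 3²)E_1 = 1.288×10^-18 J.
λ = hc/ΔE = (6.626×10^-34·2.998×10^8)/1.288×10^-18 = 1.54×10^-7 m = 154 nm.

λ = 154 nm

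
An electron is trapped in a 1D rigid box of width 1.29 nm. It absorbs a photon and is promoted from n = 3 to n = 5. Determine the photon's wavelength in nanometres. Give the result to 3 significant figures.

λ = 343 nm

E_1 = h²/(8m_eL²) = 3.620×10^-20 J, so ΔE = (5² − 3²)E_1 = 5.792×10^-19 J.
λ = hc/ΔE = (6.626×10^-34·2.998×10^8)/5.792×10^-19 = 3.43×10^-7 m = 343 nm.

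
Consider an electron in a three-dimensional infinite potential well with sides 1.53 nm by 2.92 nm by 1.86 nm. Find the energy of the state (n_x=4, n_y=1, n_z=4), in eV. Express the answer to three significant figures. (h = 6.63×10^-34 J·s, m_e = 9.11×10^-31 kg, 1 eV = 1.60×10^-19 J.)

For a 3D rectangular well E = (h²/8m_e)·Σ n_i²/L_i² = (6.63×10^-34)²/(8·9.11×10^-31) · [4²/(1.53 nm)² + 1²/(2.92 nm)² + 4²/(1.86 nm)²].
Evaluating gives E = 6.983×10^-19 J = 4.36 eV.

E = 4.36 eV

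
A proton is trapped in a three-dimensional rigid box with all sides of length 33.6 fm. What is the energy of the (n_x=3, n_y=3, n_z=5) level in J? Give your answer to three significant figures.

E = 1.25×10^-12 J

For a 3D rectangular well E = (h²/8m_p)·Σ n_i²/L_i² = (6.626×10^-34)²/(8·1.673×10^-27) · [3²/(33.6 fm)² + 3²/(33.6 fm)² + 5²/(33.6 fm)²].
Evaluating gives E = 1.25×10^-12 J.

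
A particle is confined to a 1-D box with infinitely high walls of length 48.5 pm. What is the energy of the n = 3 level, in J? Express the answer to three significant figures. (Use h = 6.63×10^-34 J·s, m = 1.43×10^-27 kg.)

E_3 = 1.47×10^-19 J

For an infinite well E_n = n²h²/(8mL²), so E_1 = h²/(8mL²) = (6.63×10^-34)²/(8·1.43×10^-27·(4.85×10^-11 m)²) = 1.633×10^-20 J.
Then E_3 = 3²·E_1 = 9·1.633×10^-20 J = 1.47×10^-19 J.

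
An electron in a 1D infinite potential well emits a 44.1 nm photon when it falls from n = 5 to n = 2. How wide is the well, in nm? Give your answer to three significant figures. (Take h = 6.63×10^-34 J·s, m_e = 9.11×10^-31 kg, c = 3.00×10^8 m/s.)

The photon carries ΔE = hc/λ = 6.63×10^-34·3.00×10^8/4.41×10^-8 m = 4.510×10^-18 J.
Since ΔE = (5² − 2²)E_1, E_1 = 2.148×10^-19 J, and L = h/√(8m_eE_1) = 5.30×10^-10 m = 0.530 nm.

L = 0.530 nm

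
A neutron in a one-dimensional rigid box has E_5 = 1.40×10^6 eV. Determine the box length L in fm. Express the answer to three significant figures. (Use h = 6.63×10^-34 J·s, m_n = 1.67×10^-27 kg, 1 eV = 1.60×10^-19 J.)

From E_n = n²h²/(8m_nL²), L = n·h/√(8m_nE_n).
E_5 = 1.40×10^6 eV = 2.240×10^-13 J, so L = 5·6.63×10^-34/√(8·1.67×10^-27·2.240×10^-13) = 6.06×10^-14 m = 60.6 fm.

L = 60.6 fm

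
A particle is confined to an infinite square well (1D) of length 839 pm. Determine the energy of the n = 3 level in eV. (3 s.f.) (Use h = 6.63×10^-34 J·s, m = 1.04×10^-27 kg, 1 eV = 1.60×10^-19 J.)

E_3 = 0.00422 eV

For an infinite well E_n = n²h²/(8mL²), so E_1 = h²/(8mL²) = (6.63×10^-34)²/(8·1.04×10^-27·(8.39×10^-10 m)²) = 7.506×10^-23 J.
Then E_3 = 3²·E_1 = 9·7.506×10^-23 J = 6.755×10^-22 J.
Converting, E_3 = 6.755×10^-22 J / (1.60×10^-19 J/eV) = 0.00422 eV.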